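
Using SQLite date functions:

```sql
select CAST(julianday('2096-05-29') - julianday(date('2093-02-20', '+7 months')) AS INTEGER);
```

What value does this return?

Adding +7 months to 2093-02-20 gives 2093-09-20.
10 days remain in September 2093 after the 20th (30 − 20).
Full months from October 2093 through April 2096 contribute their day counts.
Then 29 days into May 2096.
Total: 10 + 31 + 30 + 31 + 31 + 28 + 31 + 30 + 31 + 30 + 31 + 31 + 30 + 31 + 30 + 31 + 31 + 28 + 31 + 30 + 31 + 30 + 31 + 31 + 30 + 31 + 30 + 31 + 31 + 29 + 31 + 30 + 29 = 982.

982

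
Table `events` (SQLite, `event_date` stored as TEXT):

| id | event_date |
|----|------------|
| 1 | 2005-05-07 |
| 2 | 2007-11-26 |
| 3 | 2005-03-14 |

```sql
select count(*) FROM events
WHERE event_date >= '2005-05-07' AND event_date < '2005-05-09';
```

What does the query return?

1

Rows in [2005-05-07, 2005-05-09): 2005-05-07 → 1 row.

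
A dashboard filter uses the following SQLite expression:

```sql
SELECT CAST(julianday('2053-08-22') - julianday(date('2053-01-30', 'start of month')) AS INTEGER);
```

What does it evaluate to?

233

`start of month` rewinds 2053-01-30 to 2053-01-01.
30 days remain in January 2053 after the 1st (31 − 1).
Full months from February 2053 through July 2053 contribute their day counts.
Then 22 days into August 2053.
Total: 30 + 28 + 31 + 30 + 31 + 30 + 31 + 22 = 233.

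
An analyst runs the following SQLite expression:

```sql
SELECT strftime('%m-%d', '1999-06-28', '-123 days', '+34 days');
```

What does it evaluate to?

First apply '-123 days', '+34 days': 1999-06-28 → 1999-03-31.
`%m-%d` extracts the month-day: 03-31.

03-31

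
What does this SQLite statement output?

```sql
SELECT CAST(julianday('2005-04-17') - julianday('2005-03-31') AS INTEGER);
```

17

0 days remain in March 2005 after the 31st (31 − 31).
Then 17 days into April 2005.
Total: 0 + 17 = 17.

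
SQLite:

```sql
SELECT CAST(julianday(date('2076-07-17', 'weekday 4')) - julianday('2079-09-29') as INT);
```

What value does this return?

-1163

`weekday 4` advances to the next Thursday; 2076-07-17 is a Friday, so it moves forward to 2076-07-23.
8 days remain in July 2076 after the 23rd (31 − 23).
Full months from August 2076 through August 2079 contribute their day counts.
Then 29 days into September 2079.
Total: 8 + 31 + 30 + 31 + 30 + 31 + 31 + 28 + 31 + 30 + 31 + 30 + 31 + 31 + 30 + 31 + 30 + 31 + 31 + 28 + 31 + 30 + 31 + 30 + 31 + 31 + 30 + 31 + 30 + 31 + 31 + 28 + 31 + 30 + 31 + 30 + 31 + 31 + 29 = 1163.
The subtraction is earlier − later, so the result is −1163 → -1163.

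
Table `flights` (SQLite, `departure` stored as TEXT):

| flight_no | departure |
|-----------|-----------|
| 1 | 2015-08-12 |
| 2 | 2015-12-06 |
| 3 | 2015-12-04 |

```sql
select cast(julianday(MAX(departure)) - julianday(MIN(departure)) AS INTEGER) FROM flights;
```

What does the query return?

MIN = 2015-08-12, MAX = 2015-12-06.
19 days remain in August 2015 after the 12th (31 − 12).
September 2015: 30 days.
October 2015: 31 days.
November 2015: 30 days.
Then 6 days into December 2015.
Total: 19 + 30 + 31 + 30 + 6 = 116.

116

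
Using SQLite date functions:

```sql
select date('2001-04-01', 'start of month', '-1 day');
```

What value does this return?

2001-03-31

`start of month` rewinds 2001-04-01 to 2001-04-01.
Going back 1 day from 2001-04-01 reaches 2001-03-31 (last day of March, 31 days).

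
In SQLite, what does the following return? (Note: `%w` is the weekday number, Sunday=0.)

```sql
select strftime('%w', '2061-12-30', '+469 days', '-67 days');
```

1

First apply '+469 days', '-67 days': 2061-12-30 → 2063-02-05.
2063-02-05 is a Monday; with Sunday=0 that is 1.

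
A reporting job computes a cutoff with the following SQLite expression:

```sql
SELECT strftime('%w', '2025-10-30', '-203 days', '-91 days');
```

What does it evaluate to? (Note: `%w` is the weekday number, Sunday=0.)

4

First apply '-203 days', '-91 days': 2025-10-30 → 2025-01-09.
2025-01-09 is a Thursday; with Sunday=0 that is 4.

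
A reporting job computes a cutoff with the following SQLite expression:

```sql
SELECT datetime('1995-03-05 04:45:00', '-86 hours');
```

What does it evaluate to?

-86 hours from 1995-03-05 04:45:00 is 1995-03-01 14:45:00 (crosses midnight).

1995-03-01 14:45:00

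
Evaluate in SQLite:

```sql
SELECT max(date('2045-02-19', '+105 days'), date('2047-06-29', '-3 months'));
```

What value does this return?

2047-03-29

date('2045-02-19', '+105 days') → 2045-06-04.
date('2047-06-29', '-3 months') → 2047-03-29.
Later of the two is 2047-03-29.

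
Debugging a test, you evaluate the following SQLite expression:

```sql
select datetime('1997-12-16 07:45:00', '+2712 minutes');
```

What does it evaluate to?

2712 minutes = 45h 12m; +2712 minutes from 1997-12-16 07:45:00 is 1997-12-18 04:57:00 (crosses midnight).

1997-12-18 04:57:00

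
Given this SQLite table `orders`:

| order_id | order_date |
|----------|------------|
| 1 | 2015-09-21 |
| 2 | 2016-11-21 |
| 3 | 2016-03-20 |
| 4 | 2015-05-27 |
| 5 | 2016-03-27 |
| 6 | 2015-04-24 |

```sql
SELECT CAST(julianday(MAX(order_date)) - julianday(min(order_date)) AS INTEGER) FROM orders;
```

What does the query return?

577

MIN = 2015-04-24, MAX = 2016-11-21.
6 days remain in April 2015 after the 24th (30 − 24).
Full months from May 2015 through October 2016 contribute their day counts.
Then 21 days into November 2016.
Total: 6 + 31 + 30 + 31 + 31 + 30 + 31 + 30 + 31 + 31 + 29 + 31 + 30 + 31 + 30 + 31 + 31 + 30 + 31 + 21 = 577.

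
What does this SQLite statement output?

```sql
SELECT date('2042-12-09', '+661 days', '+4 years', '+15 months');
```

2049-12-30

Applying '+661 days' to 2042-12-09: counting 661 days forward gives 2044-09-30.
Adding +4 years to 2044-09-30 gives 2048-09-30.
Adding +15 months to 2048-09-30 gives 2049-12-30.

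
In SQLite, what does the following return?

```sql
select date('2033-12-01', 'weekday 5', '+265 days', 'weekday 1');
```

2034-08-28

`weekday 5` advances to the next Friday; 2033-12-01 is a Thursday, so it moves forward to 2033-12-02.
Applying '+265 days' to 2033-12-02: counting 265 days forward gives 2034-08-24.
`weekday 1` advances to the next Monday; 2034-08-24 is a Thursday, so it moves forward to 2034-08-28.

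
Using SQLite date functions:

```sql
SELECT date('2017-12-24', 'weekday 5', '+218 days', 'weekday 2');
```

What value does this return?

`weekday 5` advances to the next Friday; 2017-12-24 is a Sunday, so it moves forward to 2017-12-29.
Applying '+218 days' to 2017-12-29: counting 218 days forward gives 2018-08-04.
`weekday 2` advances to the next Tuesday; 2018-08-04 is a Saturday, so it moves forward to 2018-08-07.

2018-08-07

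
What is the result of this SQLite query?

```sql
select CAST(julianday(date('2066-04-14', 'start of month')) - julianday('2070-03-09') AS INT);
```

`start of month` rewinds 2066-04-14 to 2066-04-01.
29 days remain in April 2066 after the 1st (30 − 1).
Full months from May 2066 through February 2070 contribute their day counts.
Then 9 days into March 2070.
Total: 29 + 31 + 30 + 31 + 31 + 30 + 31 + 30 + 31 + 31 + 28 + 31 + 30 + 31 + 30 + 31 + 31 + 30 + 31 + 30 + 31 + 31 + 29 + 31 + 30 + 31 + 30 + 31 + 31 + 30 + 31 + 30 + 31 + 31 + 28 + 31 + 30 + 31 + 30 + 31 + 31 + 30 + 31 + 30 + 31 + 31 + 28 + 9 = 1438.
The subtraction is earlier − later, so the result is −1438 → -1438.

-1438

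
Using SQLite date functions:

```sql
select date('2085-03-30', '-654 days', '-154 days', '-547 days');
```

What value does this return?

Applying '-654 days' to 2085-03-30: counting 654 days back gives 2083-06-15.
Applying '-154 days' to 2083-06-15: counting 154 days back gives 2083-01-12.
Applying '-547 days' to 2083-01-12: counting 547 days back gives 2081-07-14.

2081-07-14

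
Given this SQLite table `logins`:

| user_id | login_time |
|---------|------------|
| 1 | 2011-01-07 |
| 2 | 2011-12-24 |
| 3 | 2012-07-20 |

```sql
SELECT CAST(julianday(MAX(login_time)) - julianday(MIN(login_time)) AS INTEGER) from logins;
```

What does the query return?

560

MIN = 2011-01-07, MAX = 2012-07-20.
24 days remain in January 2011 after the 7th (31 − 7).
Full months from February 2011 through June 2012 contribute their day counts.
Then 20 days into July 2012.
Total: 24 + 28 + 31 + 30 + 31 + 30 + 31 + 31 + 30 + 31 + 30 + 31 + 31 + 29 + 31 + 30 + 31 + 30 + 20 = 560.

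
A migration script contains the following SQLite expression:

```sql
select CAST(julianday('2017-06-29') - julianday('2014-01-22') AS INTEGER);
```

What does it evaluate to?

9 days remain in January 2014 after the 22nd (31 − 22).
Full months from February 2014 through May 2017 contribute their day counts.
Then 29 days into June 2017.
Total: 9 + 28 + 31 + 30 + 31 + 30 + 31 + 31 + 30 + 31 + 30 + 31 + 31 + 28 + 31 + 30 + 31 + 30 + 31 + 31 + 30 + 31 + 30 + 31 + 31 + 29 + 31 + 30 + 31 + 30 + 31 + 31 + 30 + 31 + 30 + 31 + 31 + 28 + 31 + 30 + 31 + 29 = 1254.

1254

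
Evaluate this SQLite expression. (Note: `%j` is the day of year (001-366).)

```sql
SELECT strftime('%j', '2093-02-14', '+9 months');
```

First apply '+9 months': 2093-02-14 → 2093-11-14.
Day-of-year for 2093-11-14: days since 2093-01-01 inclusive = 318, zero-padded to 318.

318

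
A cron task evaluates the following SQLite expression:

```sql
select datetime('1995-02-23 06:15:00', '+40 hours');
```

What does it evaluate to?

1995-02-24 22:15:00

+40 hours from 1995-02-23 06:15:00 is 1995-02-24 22:15:00 (crosses midnight).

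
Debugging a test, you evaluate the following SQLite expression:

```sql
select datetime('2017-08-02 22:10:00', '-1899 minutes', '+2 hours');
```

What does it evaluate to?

2017-08-01 16:31:00

1899 minutes = 31h 39m; -1899 minutes from 2017-08-02 22:10:00 is 2017-08-01 14:31:00 (crosses midnight).
+2 hours from 2017-08-01 14:31:00 is 2017-08-01 16:31:00.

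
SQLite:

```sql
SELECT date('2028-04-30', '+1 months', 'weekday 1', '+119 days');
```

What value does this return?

2028-10-02

Adding +1 month to 2028-04-30 gives 2028-05-30.
`weekday 1` advances to the next Monday; 2028-05-30 is a Tuesday, so it moves forward to 2028-06-05.
Applying '+119 days' to 2028-06-05: counting 119 days forward gives 2028-10-02.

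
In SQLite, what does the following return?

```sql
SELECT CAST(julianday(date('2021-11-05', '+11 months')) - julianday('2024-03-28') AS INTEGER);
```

Adding +11 months to 2021-11-05 gives 2022-10-05.
26 days remain in October 2022 after the 5th (31 − 5).
Full months from November 2022 through February 2024 contribute their day counts.
Then 28 days into March 2024.
Total: 26 + 30 + 31 + 31 + 28 + 31 + 30 + 31 + 30 + 31 + 31 + 30 + 31 + 30 + 31 + 31 + 29 + 28 = 540.
The subtraction is earlier − later, so the result is −540 → -540.

-540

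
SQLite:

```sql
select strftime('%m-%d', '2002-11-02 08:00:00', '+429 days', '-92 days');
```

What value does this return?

First apply '+429 days', '-92 days': 2002-11-02 08:00:00 → 2003-10-05 08:00:00.
`%m-%d` extracts the month-day: 10-05.

10-05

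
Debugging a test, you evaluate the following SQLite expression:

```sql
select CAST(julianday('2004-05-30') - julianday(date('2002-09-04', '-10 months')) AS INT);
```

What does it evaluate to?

Adding -10 months to 2002-09-04 gives 2001-11-04.
26 days remain in November 2001 after the 4th (30 − 4).
Full months from December 2001 through April 2004 contribute their day counts.
Then 30 days into May 2004.
Total: 26 + 31 + 31 + 28 + 31 + 30 + 31 + 30 + 31 + 31 + 30 + 31 + 30 + 31 + 31 + 28 + 31 + 30 + 31 + 30 + 31 + 31 + 30 + 31 + 30 + 31 + 31 + 29 + 31 + 30 + 30 = 938.

938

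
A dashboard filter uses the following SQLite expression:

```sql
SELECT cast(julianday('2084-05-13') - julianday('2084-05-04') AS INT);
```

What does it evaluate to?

Both dates are in May 2084: 13 − 4 = 9.

9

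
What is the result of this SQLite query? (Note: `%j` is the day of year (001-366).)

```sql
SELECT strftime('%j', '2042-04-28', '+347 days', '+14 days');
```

First apply '+347 days', '+14 days': 2042-04-28 → 2043-04-24.
Day-of-year for 2043-04-24: days since 2043-01-01 inclusive = 114, zero-padded to 114.

114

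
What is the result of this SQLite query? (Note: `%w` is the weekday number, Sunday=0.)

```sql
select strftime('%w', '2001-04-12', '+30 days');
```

6

First apply '+30 days': 2001-04-12 → 2001-05-12.
2001-05-12 is a Saturday; with Sunday=0 that is 6.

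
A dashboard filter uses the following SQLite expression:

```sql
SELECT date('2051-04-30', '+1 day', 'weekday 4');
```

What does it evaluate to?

2051-05-04

April 2051 has 30 days; 0 remain after the 30th, so 1 days reach 2051-05-01.
`weekday 4` advances to the next Thursday; 2051-05-01 is a Monday, so it moves forward to 2051-05-04.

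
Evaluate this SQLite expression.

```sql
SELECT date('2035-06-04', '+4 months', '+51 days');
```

Adding +4 months to 2035-06-04 gives 2035-10-04.
Applying '+51 days' to 2035-10-04: counting 51 days forward gives 2035-11-24.

2035-11-24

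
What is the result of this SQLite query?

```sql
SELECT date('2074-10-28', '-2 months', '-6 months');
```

2074-02-28

Adding -2 months to 2074-10-28 gives 2074-08-28.
Adding -6 months to 2074-08-28 gives 2074-02-28.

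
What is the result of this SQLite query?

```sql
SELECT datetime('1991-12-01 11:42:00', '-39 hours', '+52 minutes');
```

1991-11-29 21:34:00

-39 hours from 1991-12-01 11:42:00 is 1991-11-29 20:42:00 (crosses midnight).
+52 minutes from 1991-11-29 20:42:00 is 1991-11-29 21:34:00.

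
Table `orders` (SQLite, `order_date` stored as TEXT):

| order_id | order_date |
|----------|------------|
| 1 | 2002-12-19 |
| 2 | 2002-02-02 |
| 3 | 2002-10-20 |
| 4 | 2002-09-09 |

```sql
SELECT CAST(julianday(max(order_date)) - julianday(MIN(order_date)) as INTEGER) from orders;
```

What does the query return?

MIN = 2002-02-02, MAX = 2002-12-19.
26 days remain in February 2002 after the 2nd (28 − 2).
Full months from March 2002 through November 2002 contribute their day counts.
Then 19 days into December 2002.
Total: 26 + 31 + 30 + 31 + 30 + 31 + 31 + 30 + 31 + 30 + 19 = 320.

320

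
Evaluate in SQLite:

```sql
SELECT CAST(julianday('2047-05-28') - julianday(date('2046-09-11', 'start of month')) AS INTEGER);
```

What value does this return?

269

`start of month` rewinds 2046-09-11 to 2046-09-01.
29 days remain in September 2046 after the 1st (30 − 1).
Full months from October 2046 through April 2047 contribute their day counts.
Then 28 days into May 2047.
Total: 29 + 31 + 30 + 31 + 31 + 28 + 31 + 30 + 28 = 269.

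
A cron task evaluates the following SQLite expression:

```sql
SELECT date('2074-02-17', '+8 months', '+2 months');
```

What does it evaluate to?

Adding +8 months to 2074-02-17 gives 2074-10-17.
Adding +2 months to 2074-10-17 gives 2074-12-17.

2074-12-17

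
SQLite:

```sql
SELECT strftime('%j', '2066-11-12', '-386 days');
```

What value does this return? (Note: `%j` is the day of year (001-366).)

First apply '-386 days': 2066-11-12 → 2065-10-22.
Day-of-year for 2065-10-22: days since 2065-01-01 inclusive = 295, zero-padded to 295.

295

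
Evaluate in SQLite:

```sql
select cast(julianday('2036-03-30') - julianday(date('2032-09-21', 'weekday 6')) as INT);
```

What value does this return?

`weekday 6` advances to the next Saturday; 2032-09-21 is a Tuesday, so it moves forward to 2032-09-25.
5 days remain in September 2032 after the 25th (30 − 25).
Full months from October 2032 through February 2036 contribute their day counts.
Then 30 days into March 2036.
Total: 5 + 31 + 30 + 31 + 31 + 28 + 31 + 30 + 31 + 30 + 31 + 31 + 30 + 31 + 30 + 31 + 31 + 28 + 31 + 30 + 31 + 30 + 31 + 31 + 30 + 31 + 30 + 31 + 31 + 28 + 31 + 30 + 31 + 30 + 31 + 31 + 30 + 31 + 30 + 31 + 31 + 29 + 30 = 1282.

1282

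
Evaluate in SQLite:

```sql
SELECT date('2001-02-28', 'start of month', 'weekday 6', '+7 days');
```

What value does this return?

`start of month` rewinds 2001-02-28 to 2001-02-01.
`weekday 6` advances to the next Saturday; 2001-02-01 is a Thursday, so it moves forward to 2001-02-03.
Advancing 7 more days within February lands on 2001-02-10.

2001-02-10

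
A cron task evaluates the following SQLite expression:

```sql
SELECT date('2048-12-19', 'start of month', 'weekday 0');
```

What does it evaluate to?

`start of month` rewinds 2048-12-19 to 2048-12-01.
`weekday 0` advances to the next Sunday; 2048-12-01 is a Tuesday, so it moves forward to 2048-12-06.

2048-12-06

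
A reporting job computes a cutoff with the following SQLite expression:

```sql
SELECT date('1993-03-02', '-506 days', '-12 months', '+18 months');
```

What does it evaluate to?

Applying '-506 days' to 1993-03-02: counting 506 days back gives 1991-10-13.
Adding -12 months to 1991-10-13 gives 1990-10-13.
Adding +18 months to 1990-10-13 gives 1992-04-13.

1992-04-13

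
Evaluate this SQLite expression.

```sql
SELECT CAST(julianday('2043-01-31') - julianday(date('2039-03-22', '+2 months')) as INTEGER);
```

1350

Adding +2 months to 2039-03-22 gives 2039-05-22.
9 days remain in May 2039 after the 22nd (31 − 22).
Full months from June 2039 through December 2042 contribute their day counts.
Then 31 days into January 2043.
Total: 9 + 30 + 31 + 31 + 30 + 31 + 30 + 31 + 31 + 29 + 31 + 30 + 31 + 30 + 31 + 31 + 30 + 31 + 30 + 31 + 31 + 28 + 31 + 30 + 31 + 30 + 31 + 31 + 30 + 31 + 30 + 31 + 31 + 28 + 31 + 30 + 31 + 30 + 31 + 31 + 30 + 31 + 30 + 31 + 31 = 1350.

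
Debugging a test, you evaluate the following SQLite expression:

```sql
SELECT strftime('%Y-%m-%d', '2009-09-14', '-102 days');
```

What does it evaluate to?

First apply '-102 days': 2009-09-14 → 2009-06-04.
`%Y-%m-%d` extracts the ISO date: 2009-06-04.

2009-06-04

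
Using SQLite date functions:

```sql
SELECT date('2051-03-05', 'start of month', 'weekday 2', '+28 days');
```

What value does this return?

`start of month` rewinds 2051-03-05 to 2051-03-01.
`weekday 2` advances to the next Tuesday; 2051-03-01 is a Wednesday, so it moves forward to 2051-03-07.
March 2051 has 31 days; 24 remain after the 7th, so 25 days reach 2051-04-01.
Advancing 3 more days within April lands on 2051-04-04.

2051-04-04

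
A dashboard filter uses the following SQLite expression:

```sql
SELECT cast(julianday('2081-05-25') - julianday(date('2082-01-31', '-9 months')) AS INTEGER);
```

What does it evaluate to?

24

Adding -9 months to 2082-01-31 targets 2081-04-31. April 2081 has only 30 days, so SQLite normalizes the 1-day overflow forward to 2081-05-01.
Both dates are in May 2081: 25 − 1 = 24.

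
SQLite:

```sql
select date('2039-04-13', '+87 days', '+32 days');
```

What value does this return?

2039-08-10

Applying '+87 days' to 2039-04-13: counting 87 days forward gives 2039-07-09.
July 2039 has 31 days; 22 remain after the 9th, so 23 days reach 2039-08-01.
Advancing 9 more days within August lands on 2039-08-10.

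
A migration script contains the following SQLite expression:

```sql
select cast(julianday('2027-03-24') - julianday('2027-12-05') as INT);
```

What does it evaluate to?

7 days remain in March 2027 after the 24th (31 − 24).
Full months from April 2027 through November 2027 contribute their day counts.
Then 5 days into December 2027.
Total: 7 + 30 + 31 + 30 + 31 + 31 + 30 + 31 + 30 + 5 = 256.
The subtraction is earlier − later, so the result is −256 → -256.

-256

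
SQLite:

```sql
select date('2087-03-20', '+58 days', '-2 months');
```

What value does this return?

2087-03-17

Applying '+58 days' to 2087-03-20: counting 58 days forward gives 2087-05-17.
Adding -2 months to 2087-05-17 gives 2087-03-17.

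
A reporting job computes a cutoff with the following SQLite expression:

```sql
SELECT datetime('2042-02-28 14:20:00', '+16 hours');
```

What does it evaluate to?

2042-03-01 06:20:00

+16 hours from 2042-02-28 14:20:00 is 2042-03-01 06:20:00 (crosses midnight).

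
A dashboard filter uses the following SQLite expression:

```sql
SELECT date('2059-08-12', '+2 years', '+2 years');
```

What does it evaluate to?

2063-08-12

Adding +2 years to 2059-08-12 gives 2061-08-12.
Adding +2 years to 2061-08-12 gives 2063-08-12.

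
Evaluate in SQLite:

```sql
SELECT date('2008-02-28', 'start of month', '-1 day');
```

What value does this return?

2008-01-31

`start of month` rewinds 2008-02-28 to 2008-02-01.
Going back 1 day from 2008-02-01 reaches 2008-01-31 (last day of January, 31 days).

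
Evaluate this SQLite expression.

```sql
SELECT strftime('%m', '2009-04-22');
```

04

`%m` extracts the 2-digit month (01-12): 04.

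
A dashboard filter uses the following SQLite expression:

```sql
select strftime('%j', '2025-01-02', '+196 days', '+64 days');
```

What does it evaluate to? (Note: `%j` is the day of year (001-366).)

262

First apply '+196 days', '+64 days': 2025-01-02 → 2025-09-19.
Day-of-year for 2025-09-19: days since 2025-01-01 inclusive = 262, zero-padded to 262.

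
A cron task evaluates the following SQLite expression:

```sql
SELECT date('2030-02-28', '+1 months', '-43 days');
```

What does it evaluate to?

2030-02-13

Adding +1 month to 2030-02-28 gives 2030-03-28.
Applying '-43 days' to 2030-03-28: counting 43 days back gives 2030-02-13.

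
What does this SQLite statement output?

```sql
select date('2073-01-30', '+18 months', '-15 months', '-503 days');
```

Adding +18 months to 2073-01-30 gives 2074-07-30.
Adding -15 months to 2074-07-30 gives 2073-04-30.
Applying '-503 days' to 2073-04-30: counting 503 days back gives 2071-12-14.

2071-12-14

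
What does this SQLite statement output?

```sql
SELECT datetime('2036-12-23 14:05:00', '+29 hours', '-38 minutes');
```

2036-12-24 18:27:00

+29 hours from 2036-12-23 14:05:00 is 2036-12-24 19:05:00 (crosses midnight).
-38 minutes from 2036-12-24 19:05:00 is 2036-12-24 18:27:00.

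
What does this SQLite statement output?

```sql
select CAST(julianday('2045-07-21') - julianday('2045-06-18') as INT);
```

12 days remain in June 2045 after the 18th (30 − 18).
Then 21 days into July 2045.
Total: 12 + 21 = 33.

33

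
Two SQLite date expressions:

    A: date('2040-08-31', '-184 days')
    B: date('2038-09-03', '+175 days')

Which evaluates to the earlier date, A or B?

B

A = 2040-02-29.
B = 2039-02-25.
B is earlier.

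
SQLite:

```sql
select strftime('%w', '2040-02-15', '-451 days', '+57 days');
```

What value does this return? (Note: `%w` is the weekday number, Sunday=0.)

First apply '-451 days', '+57 days': 2040-02-15 → 2039-01-17.
2039-01-17 is a Monday; with Sunday=0 that is 1.

1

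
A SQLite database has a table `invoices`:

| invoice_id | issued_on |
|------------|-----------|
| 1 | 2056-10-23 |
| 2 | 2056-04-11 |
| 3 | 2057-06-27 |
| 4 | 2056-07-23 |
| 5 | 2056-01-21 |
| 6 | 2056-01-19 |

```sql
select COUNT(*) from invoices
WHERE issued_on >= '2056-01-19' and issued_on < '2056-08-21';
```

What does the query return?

4

Rows in [2056-01-19, 2056-08-21): 2056-04-11, 2056-07-23, 2056-01-21, 2056-01-19 → 4 rows.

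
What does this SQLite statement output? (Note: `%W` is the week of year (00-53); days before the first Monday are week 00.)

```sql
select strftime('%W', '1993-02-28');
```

08

1993-02-28 is a Sunday. SQLite's %W counts Mondays since the year started; the result is 08.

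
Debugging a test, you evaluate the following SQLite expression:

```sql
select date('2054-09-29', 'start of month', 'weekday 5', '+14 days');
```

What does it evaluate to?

2054-09-18

`start of month` rewinds 2054-09-29 to 2054-09-01.
`weekday 5` advances to the next Friday; 2054-09-01 is a Tuesday, so it moves forward to 2054-09-04.
Advancing 14 more days within September lands on 2054-09-18.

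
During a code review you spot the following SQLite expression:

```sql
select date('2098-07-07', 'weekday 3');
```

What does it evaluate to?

2098-07-09

`weekday 3` advances to the next Wednesday; 2098-07-07 is a Monday, so it moves forward to 2098-07-09.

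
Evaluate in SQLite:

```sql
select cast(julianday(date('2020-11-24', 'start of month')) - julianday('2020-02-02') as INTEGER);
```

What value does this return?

`start of month` rewinds 2020-11-24 to 2020-11-01.
27 days remain in February 2020 after the 2nd (29 − 2).
Full months from March 2020 through October 2020 contribute their day counts.
Then 1 day into November 2020.
Total: 27 + 31 + 30 + 31 + 30 + 31 + 31 + 30 + 31 + 1 = 273.

273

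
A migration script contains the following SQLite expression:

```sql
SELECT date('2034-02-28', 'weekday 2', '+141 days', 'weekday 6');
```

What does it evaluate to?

`weekday 2` advances to the next Tuesday; 2034-02-28 is already a Tuesday, so it stays at 2034-02-28.
Applying '+141 days' to 2034-02-28: counting 141 days forward gives 2034-07-19.
`weekday 6` advances to the next Saturday; 2034-07-19 is a Wednesday, so it moves forward to 2034-07-22.

2034-07-22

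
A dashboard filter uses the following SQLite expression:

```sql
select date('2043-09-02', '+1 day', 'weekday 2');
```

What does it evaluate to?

Advancing 1 more day within September lands on 2043-09-03.
`weekday 2` advances to the next Tuesday; 2043-09-03 is a Thursday, so it moves forward to 2043-09-08.

2043-09-08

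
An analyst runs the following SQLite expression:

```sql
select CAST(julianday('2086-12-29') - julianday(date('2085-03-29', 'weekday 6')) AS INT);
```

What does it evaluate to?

638

`weekday 6` advances to the next Saturday; 2085-03-29 is a Thursday, so it moves forward to 2085-03-31.
0 days remain in March 2085 after the 31st (31 − 31).
Full months from April 2085 through November 2086 contribute their day counts.
Then 29 days into December 2086.
Total: 0 + 30 + 31 + 30 + 31 + 31 + 30 + 31 + 30 + 31 + 31 + 28 + 31 + 30 + 31 + 30 + 31 + 31 + 30 + 31 + 30 + 29 = 638.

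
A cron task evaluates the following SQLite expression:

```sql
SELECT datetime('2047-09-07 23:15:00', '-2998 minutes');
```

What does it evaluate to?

2998 minutes = 49h 58m; -2998 minutes from 2047-09-07 23:15:00 is 2047-09-05 21:17:00 (crosses midnight).

2047-09-05 21:17:00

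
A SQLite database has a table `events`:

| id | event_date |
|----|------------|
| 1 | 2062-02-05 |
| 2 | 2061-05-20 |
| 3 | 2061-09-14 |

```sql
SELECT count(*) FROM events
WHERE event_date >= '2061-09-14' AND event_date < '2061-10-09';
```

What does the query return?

Rows in [2061-09-14, 2061-10-09): 2061-09-14 → 1 row.

1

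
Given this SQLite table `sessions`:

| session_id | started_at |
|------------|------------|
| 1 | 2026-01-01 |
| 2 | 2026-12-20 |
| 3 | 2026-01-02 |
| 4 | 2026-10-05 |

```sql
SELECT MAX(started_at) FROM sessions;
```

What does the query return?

MAX over {2026-01-01, 2026-01-02, 2026-10-05, 2026-12-20}.

2026-12-20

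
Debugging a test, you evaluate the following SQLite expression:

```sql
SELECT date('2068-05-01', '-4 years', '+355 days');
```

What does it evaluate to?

2065-04-21

Adding -4 years to 2068-05-01 gives 2064-05-01.
Applying '+355 days' to 2064-05-01: counting 355 days forward gives 2065-04-21.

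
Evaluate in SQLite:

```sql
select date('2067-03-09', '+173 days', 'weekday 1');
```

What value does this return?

2067-08-29

Applying '+173 days' to 2067-03-09: counting 173 days forward gives 2067-08-29.
`weekday 1` advances to the next Monday; 2067-08-29 is already a Monday, so it stays at 2067-08-29.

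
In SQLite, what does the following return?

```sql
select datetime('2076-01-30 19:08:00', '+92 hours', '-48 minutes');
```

2076-02-03 14:20:00

+92 hours from 2076-01-30 19:08:00 is 2076-02-03 15:08:00 (crosses midnight).
-48 minutes from 2076-02-03 15:08:00 is 2076-02-03 14:20:00.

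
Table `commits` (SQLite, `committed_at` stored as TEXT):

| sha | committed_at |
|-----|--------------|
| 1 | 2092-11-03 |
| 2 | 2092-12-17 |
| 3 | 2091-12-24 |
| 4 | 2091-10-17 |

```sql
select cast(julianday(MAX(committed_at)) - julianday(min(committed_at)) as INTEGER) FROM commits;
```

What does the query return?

MIN = 2091-10-17, MAX = 2092-12-17.
14 days remain in October 2091 after the 17th (31 − 17).
Full months from November 2091 through November 2092 contribute their day counts.
Then 17 days into December 2092.
Total: 14 + 30 + 31 + 31 + 29 + 31 + 30 + 31 + 30 + 31 + 31 + 30 + 31 + 30 + 17 = 427.

427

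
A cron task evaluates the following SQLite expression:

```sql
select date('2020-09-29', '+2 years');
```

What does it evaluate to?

Adding +2 years to 2020-09-29 gives 2022-09-29.

2022-09-29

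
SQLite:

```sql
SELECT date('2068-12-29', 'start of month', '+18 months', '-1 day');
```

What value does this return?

2070-05-31

`start of month` rewinds 2068-12-29 to 2068-12-01.
Adding +18 months to 2068-12-01 gives 2070-06-01.
Going back 1 day from 2070-06-01 reaches 2070-05-31 (last day of May, 31 days).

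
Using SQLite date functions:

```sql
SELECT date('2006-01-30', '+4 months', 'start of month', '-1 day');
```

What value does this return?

2006-04-30

Adding +4 months to 2006-01-30 gives 2006-05-30.
`start of month` rewinds 2006-05-30 to 2006-05-01.
Going back 1 day from 2006-05-01 reaches 2006-04-30 (last day of April, 30 days).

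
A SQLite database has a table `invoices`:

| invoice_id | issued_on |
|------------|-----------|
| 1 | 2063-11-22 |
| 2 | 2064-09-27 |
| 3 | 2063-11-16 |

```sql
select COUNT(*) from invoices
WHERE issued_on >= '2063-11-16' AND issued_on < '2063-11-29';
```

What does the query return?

Rows in [2063-11-16, 2063-11-29): 2063-11-22, 2063-11-16 → 2 rows.

2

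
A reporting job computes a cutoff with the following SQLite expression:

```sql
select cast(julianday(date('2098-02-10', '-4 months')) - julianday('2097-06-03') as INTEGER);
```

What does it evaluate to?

Adding -4 months to 2098-02-10 gives 2097-10-10.
27 days remain in June 2097 after the 3rd (30 − 3).
July 2097: 31 days.
August 2097: 31 days.
September 2097: 30 days.
Then 10 days into October 2097.
Total: 27 + 31 + 31 + 30 + 10 = 129.

129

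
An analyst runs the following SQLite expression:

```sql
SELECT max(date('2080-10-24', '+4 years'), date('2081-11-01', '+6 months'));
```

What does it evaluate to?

2084-10-24

date('2080-10-24', '+4 years') → 2084-10-24.
date('2081-11-01', '+6 months') → 2082-05-01.
Later of the two is 2084-10-24.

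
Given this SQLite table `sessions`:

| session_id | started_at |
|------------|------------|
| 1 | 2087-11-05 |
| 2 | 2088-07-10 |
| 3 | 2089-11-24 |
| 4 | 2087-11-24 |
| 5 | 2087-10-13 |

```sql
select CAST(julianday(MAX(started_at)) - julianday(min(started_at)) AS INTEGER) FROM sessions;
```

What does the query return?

MIN = 2087-10-13, MAX = 2089-11-24.
18 days remain in October 2087 after the 13th (31 − 13).
Full months from November 2087 through October 2089 contribute their day counts.
Then 24 days into November 2089.
Total: 18 + 30 + 31 + 31 + 29 + 31 + 30 + 31 + 30 + 31 + 31 + 30 + 31 + 30 + 31 + 31 + 28 + 31 + 30 + 31 + 30 + 31 + 31 + 30 + 31 + 24 = 773.

773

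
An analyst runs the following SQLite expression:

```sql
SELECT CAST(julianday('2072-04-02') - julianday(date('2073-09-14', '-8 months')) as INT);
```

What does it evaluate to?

-287

Adding -8 months to 2073-09-14 gives 2073-01-14.
28 days remain in April 2072 after the 2nd (30 − 2).
Full months from May 2072 through December 2072 contribute their day counts.
Then 14 days into January 2073.
Total: 28 + 31 + 30 + 31 + 31 + 30 + 31 + 30 + 31 + 14 = 287.
The subtraction is earlier − later, so the result is −287 → -287.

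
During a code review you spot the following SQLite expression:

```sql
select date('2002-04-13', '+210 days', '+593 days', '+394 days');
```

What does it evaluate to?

Applying '+210 days' to 2002-04-13: counting 210 days forward gives 2002-11-09.
Applying '+593 days' to 2002-11-09: counting 593 days forward gives 2004-06-24.
Applying '+394 days' to 2004-06-24: counting 394 days forward gives 2005-07-23.

2005-07-23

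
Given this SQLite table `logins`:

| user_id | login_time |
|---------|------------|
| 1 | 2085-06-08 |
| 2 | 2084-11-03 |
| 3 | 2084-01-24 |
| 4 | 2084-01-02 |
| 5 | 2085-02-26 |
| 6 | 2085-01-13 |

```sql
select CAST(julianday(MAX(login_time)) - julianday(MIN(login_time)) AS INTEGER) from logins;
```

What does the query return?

MIN = 2084-01-02, MAX = 2085-06-08.
29 days remain in January 2084 after the 2nd (31 − 2).
Full months from February 2084 through May 2085 contribute their day counts.
Then 8 days into June 2085.
Total: 29 + 29 + 31 + 30 + 31 + 30 + 31 + 31 + 30 + 31 + 30 + 31 + 31 + 28 + 31 + 30 + 31 + 8 = 523.

523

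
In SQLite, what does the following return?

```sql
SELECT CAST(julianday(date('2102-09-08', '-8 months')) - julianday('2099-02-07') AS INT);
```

Adding -8 months to 2102-09-08 gives 2102-01-08.
21 days remain in February 2099 after the 7th (28 − 7).
Full months from March 2099 through December 2101 contribute their day counts.
Then 8 days into January 2102.
Total: 21 + 31 + 30 + 31 + 30 + 31 + 31 + 30 + 31 + 30 + 31 + 31 + 28 + 31 + 30 + 31 + 30 + 31 + 31 + 30 + 31 + 30 + 31 + 31 + 28 + 31 + 30 + 31 + 30 + 31 + 31 + 30 + 31 + 30 + 31 + 8 = 1065.

1065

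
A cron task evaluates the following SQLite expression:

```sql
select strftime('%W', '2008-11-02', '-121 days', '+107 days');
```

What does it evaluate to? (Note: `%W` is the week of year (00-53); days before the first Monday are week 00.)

41

First apply '-121 days', '+107 days': 2008-11-02 → 2008-10-19.
2008-10-19 is a Sunday. SQLite's %W counts Mondays since the year started; the result is 41.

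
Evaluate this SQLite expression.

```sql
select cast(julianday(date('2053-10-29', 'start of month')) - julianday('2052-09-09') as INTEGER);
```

`start of month` rewinds 2053-10-29 to 2053-10-01.
21 days remain in September 2052 after the 9th (30 − 9).
Full months from October 2052 through September 2053 contribute their day counts.
Then 1 day into October 2053.
Total: 21 + 31 + 30 + 31 + 31 + 28 + 31 + 30 + 31 + 30 + 31 + 31 + 30 + 1 = 387.

387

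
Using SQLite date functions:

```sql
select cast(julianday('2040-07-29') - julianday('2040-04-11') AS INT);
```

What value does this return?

109

19 days remain in April 2040 after the 11th (30 − 11).
May 2040: 31 days.
June 2040: 30 days.
Then 29 days into July 2040.
Total: 19 + 31 + 30 + 29 = 109.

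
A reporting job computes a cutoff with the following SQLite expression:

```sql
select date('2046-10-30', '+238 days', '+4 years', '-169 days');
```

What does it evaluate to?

2051-01-07

Applying '+238 days' to 2046-10-30: counting 238 days forward gives 2047-06-25.
Adding +4 years to 2047-06-25 gives 2051-06-25.
Applying '-169 days' to 2051-06-25: counting 169 days back gives 2051-01-07.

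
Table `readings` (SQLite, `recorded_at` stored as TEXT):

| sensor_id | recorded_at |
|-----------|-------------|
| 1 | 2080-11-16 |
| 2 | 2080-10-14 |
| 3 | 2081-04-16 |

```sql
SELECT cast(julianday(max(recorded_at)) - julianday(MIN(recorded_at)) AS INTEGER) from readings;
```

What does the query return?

MIN = 2080-10-14, MAX = 2081-04-16.
17 days remain in October 2080 after the 14th (31 − 14).
November 2080: 30 days.
December 2080: 31 days.
January 2081: 31 days.
February 2081: 28 days.
March 2081: 31 days.
Then 16 days into April 2081.
Total: 17 + 30 + 31 + 31 + 28 + 31 + 16 = 184.

184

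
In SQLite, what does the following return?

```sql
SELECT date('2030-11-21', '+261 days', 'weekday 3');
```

Applying '+261 days' to 2030-11-21: counting 261 days forward gives 2031-08-09.
`weekday 3` advances to the next Wednesday; 2031-08-09 is a Saturday, so it moves forward to 2031-08-13.

2031-08-13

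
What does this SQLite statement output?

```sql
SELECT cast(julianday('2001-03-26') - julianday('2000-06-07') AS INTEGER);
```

292

23 days remain in June 2000 after the 7th (30 − 7).
Full months from July 2000 through February 2001 contribute their day counts.
Then 26 days into March 2001.
Total: 23 + 31 + 31 + 30 + 31 + 30 + 31 + 31 + 28 + 26 = 292.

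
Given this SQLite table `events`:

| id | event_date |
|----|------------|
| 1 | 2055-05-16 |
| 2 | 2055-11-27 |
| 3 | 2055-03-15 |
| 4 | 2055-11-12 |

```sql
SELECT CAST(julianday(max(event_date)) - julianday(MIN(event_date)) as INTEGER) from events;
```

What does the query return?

257

MIN = 2055-03-15, MAX = 2055-11-27.
16 days remain in March 2055 after the 15th (31 − 15).
Full months from April 2055 through October 2055 contribute their day counts.
Then 27 days into November 2055.
Total: 16 + 30 + 31 + 30 + 31 + 31 + 30 + 31 + 27 = 257.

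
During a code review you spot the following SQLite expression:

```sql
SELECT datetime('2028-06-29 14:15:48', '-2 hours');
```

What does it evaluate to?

2028-06-29 12:15:48

-2 hours from 2028-06-29 14:15:48 is 2028-06-29 12:15:48.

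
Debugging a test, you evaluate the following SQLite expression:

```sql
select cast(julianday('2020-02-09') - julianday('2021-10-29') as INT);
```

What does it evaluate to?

-628

20 days remain in February 2020 after the 9th (29 − 9).
Full months from March 2020 through September 2021 contribute their day counts.
Then 29 days into October 2021.
Total: 20 + 31 + 30 + 31 + 30 + 31 + 31 + 30 + 31 + 30 + 31 + 31 + 28 + 31 + 30 + 31 + 30 + 31 + 31 + 30 + 29 = 628.
The subtraction is earlier − later, so the result is −628 → -628.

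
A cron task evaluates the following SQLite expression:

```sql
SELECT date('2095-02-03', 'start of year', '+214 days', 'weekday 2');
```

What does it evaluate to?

2095-08-09

`start of year` rewinds 2095-02-03 to 2095-01-01.
Applying '+214 days' to 2095-01-01: counting 214 days forward gives 2095-08-03.
`weekday 2` advances to the next Tuesday; 2095-08-03 is a Wednesday, so it moves forward to 2095-08-09.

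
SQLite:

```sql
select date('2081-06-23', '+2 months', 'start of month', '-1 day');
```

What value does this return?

Adding +2 months to 2081-06-23 gives 2081-08-23.
`start of month` rewinds 2081-08-23 to 2081-08-01.
Going back 1 day from 2081-08-01 reaches 2081-07-31 (last day of July, 31 days).

2081-07-31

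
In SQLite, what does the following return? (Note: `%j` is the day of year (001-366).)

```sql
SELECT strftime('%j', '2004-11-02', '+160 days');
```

First apply '+160 days': 2004-11-02 → 2005-04-11.
Day-of-year for 2005-04-11: days since 2005-01-01 inclusive = 101, zero-padded to 101.

101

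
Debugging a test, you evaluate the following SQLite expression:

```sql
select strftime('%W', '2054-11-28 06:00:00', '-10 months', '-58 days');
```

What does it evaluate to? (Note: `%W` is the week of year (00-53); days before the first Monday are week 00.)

First apply '-10 months', '-58 days': 2054-11-28 06:00:00 → 2053-12-01 06:00:00.
2053-12-01 is a Monday. SQLite's %W counts Mondays since the year started; the result is 48.

48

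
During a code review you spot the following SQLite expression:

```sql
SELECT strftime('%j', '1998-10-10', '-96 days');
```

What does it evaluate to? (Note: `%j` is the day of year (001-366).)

187

First apply '-96 days': 1998-10-10 → 1998-07-06.
Day-of-year for 1998-07-06: days since 1998-01-01 inclusive = 187, zero-padded to 187.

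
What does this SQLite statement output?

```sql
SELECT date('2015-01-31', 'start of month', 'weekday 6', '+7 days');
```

`start of month` rewinds 2015-01-31 to 2015-01-01.
`weekday 6` advances to the next Saturday; 2015-01-01 is a Thursday, so it moves forward to 2015-01-03.
Advancing 7 more days within January lands on 2015-01-10.

2015-01-10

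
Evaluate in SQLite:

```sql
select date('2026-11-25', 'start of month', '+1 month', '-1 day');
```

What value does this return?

`start of month` rewinds 2026-11-25 to 2026-11-01.
Adding +1 month to 2026-11-01 gives 2026-12-01.
Going back 1 day from 2026-12-01 reaches 2026-11-30 (last day of November, 30 days).

2026-11-30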